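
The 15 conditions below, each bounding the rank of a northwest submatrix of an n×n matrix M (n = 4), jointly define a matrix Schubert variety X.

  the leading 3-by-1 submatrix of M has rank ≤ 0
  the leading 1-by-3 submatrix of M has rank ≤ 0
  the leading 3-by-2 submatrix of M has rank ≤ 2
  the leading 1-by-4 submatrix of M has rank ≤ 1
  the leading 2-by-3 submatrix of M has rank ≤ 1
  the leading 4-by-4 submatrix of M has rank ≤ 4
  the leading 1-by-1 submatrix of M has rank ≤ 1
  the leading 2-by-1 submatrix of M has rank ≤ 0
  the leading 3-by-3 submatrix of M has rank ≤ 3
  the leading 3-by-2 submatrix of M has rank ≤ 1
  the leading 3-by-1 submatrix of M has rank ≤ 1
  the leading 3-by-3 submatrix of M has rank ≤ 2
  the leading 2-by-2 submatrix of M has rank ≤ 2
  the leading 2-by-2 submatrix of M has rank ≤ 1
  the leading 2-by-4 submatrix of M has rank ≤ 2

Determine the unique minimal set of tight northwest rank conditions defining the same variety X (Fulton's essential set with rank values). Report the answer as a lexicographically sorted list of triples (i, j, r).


Rank table r_w(4×4) implied by the 15 constraints:

  0, 0, 0, 1
  0, 1, 1, 2
  0, 1, 2, 3
  1, 2, 3, 4

giving w = (4, 2, 3, 1) via Δ²R.

Fulton essential set (2 of the 5 Rothe cells):

[(1, 3, 0), (3, 1, 0)]


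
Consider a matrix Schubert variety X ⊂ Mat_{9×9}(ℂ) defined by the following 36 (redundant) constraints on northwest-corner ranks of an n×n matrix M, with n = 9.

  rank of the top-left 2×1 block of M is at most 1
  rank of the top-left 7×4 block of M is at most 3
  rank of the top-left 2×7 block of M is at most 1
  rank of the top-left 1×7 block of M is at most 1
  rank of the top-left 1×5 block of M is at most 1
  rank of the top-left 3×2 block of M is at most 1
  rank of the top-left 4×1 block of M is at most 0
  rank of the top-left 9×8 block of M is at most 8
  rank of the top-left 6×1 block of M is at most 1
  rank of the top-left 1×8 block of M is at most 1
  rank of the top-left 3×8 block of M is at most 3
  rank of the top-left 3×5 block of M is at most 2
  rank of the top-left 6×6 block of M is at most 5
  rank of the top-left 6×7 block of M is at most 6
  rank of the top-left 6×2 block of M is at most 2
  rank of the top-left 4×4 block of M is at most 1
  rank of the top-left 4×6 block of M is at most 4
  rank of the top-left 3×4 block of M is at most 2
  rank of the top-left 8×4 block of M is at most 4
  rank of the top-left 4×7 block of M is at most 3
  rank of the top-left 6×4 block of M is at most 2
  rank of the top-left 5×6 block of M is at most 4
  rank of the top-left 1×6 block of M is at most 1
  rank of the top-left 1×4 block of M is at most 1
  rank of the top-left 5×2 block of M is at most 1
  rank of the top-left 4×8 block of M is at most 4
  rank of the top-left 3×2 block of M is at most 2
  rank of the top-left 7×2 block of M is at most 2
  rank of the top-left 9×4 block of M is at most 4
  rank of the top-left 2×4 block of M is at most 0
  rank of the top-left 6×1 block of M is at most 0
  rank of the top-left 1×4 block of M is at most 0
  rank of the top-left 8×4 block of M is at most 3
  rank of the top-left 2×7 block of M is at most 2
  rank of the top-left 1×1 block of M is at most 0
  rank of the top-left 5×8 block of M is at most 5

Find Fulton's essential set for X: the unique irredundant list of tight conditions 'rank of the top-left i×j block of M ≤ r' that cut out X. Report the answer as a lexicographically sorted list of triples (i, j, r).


The tightest implied rank at each (i,j), from the 36 conditions:

  i=1: 0, 0, 0, 0, 1, 1, 1, 1, 1
  i=2: 0, 0, 0, 0, 1, 1, 1, 2, 2
  i=3: 0, 1, 1, 1, 2, 2, 2, 3, 3
  i=4: 0, 1, 1, 1, 2, 3, 3, 4, 4
  i=5: 0, 1, 2, 2, 3, 4, 4, 5, 5
  i=6: 0, 1, 2, 2, 3, 4, 5, 6, 6
  i=7: 1, 2, 3, 3, 4, 5, 6, 7, 7
  i=8: 1, 2, 3, 3, 4, 5, 6, 7, 8
  i=9: 1, 2, 3, 4, 5, 6, 7, 8, 9

the unique w with this rank table is (5, 8, 2, 6, 3, 7, 1, 9, 4).

ℓ(w)=18; the 6 essential cells (i,j,r):

[(2, 4, 0), (2, 7, 1), (4, 4, 1), (6, 1, 0), (6, 4, 2), (8, 4, 3)]


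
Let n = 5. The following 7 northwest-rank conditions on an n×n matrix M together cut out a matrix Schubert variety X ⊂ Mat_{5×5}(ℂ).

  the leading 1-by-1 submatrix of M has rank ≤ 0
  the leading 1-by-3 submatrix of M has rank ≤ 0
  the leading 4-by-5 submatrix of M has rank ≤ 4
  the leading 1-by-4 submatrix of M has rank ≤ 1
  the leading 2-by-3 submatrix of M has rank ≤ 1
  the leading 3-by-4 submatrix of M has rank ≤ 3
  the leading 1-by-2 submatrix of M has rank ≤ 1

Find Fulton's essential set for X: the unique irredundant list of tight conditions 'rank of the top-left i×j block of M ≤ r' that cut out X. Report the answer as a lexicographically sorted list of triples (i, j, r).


Reconstructing r_w from the 7 given conditions:

  row 1: 0 0 0 1 1
  row 2: 1 1 1 2 2
  row 3: 1 2 2 3 3
  row 4: 1 2 3 4 4
  row 5: 1 2 3 4 5

giving w = (4, 1, 2, 3, 5) via Δ²R.

Fulton essential set (1 of the 3 Rothe cells):

[(1, 3, 0)]


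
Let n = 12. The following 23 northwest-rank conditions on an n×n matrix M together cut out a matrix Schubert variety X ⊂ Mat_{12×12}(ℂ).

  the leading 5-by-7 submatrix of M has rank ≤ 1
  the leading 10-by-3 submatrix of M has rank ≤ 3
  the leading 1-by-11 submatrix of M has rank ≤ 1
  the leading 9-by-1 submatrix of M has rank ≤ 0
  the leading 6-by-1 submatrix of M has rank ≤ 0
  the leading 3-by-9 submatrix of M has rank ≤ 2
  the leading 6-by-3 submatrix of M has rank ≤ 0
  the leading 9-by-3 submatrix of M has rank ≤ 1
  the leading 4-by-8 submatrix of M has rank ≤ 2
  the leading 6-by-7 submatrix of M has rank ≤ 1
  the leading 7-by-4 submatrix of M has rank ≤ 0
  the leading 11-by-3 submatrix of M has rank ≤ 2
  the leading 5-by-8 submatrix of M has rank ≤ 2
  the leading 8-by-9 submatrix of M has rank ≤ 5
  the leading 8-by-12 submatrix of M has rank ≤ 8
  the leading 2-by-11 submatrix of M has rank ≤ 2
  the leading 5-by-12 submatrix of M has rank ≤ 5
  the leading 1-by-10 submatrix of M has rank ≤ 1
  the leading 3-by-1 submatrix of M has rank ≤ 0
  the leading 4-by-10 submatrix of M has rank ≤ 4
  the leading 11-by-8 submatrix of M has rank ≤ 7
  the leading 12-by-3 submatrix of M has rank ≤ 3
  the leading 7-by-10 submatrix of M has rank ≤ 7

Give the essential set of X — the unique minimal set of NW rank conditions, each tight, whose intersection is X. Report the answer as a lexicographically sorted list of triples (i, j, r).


Propagating the 23 rank bounds to every northwest block:

  i=1: 0, 0, 0, 0, 1, 1, 1, 1, 1, 1, 1, 1
  i=2: 0, 0, 0, 0, 1, 1, 1, 2, 2, 2, 2, 2
  i=3: 0, 0, 0, 0, 1, 1, 1, 2, 2, 3, 3, 3
  i=4: 0, 0, 0, 0, 1, 1, 1, 2, 3, 4, 4, 4
  i=5: 0, 0, 0, 0, 1, 1, 1, 2, 3, 4, 5, 5
  i=6: 0, 0, 0, 0, 1, 1, 1, 2, 3, 4, 5, 6
  i=7: 0, 0, 0, 0, 1, 2, 2, 3, 4, 5, 6, 7
  i=8: 0, 1, 1, 1, 2, 3, 3, 4, 5, 6, 7, 8
  i=9: 0, 1, 1, 2, 3, 4, 4, 5, 6, 7, 8, 9
  i=10: 1, 2, 2, 3, 4, 5, 5, 6, 7, 8, 9, 10
  i=11: 1, 2, 2, 3, 4, 5, 6, 7, 8, 9, 10, 11
  i=12: 1, 2, 3, 4, 5, 6, 7, 8, 9, 10, 11, 12

reading off 1-entries of Δ²R: w = (5, 8, 10, 9, 11, 12, 6, 2, 4, 1, 7, 3).

6 SE-corners of the 43-cell Rothe diagram give Ess(w):

[(3, 9, 2), (6, 7, 1), (7, 4, 0), (9, 1, 0), (9, 3, 1), (11, 3, 2)]


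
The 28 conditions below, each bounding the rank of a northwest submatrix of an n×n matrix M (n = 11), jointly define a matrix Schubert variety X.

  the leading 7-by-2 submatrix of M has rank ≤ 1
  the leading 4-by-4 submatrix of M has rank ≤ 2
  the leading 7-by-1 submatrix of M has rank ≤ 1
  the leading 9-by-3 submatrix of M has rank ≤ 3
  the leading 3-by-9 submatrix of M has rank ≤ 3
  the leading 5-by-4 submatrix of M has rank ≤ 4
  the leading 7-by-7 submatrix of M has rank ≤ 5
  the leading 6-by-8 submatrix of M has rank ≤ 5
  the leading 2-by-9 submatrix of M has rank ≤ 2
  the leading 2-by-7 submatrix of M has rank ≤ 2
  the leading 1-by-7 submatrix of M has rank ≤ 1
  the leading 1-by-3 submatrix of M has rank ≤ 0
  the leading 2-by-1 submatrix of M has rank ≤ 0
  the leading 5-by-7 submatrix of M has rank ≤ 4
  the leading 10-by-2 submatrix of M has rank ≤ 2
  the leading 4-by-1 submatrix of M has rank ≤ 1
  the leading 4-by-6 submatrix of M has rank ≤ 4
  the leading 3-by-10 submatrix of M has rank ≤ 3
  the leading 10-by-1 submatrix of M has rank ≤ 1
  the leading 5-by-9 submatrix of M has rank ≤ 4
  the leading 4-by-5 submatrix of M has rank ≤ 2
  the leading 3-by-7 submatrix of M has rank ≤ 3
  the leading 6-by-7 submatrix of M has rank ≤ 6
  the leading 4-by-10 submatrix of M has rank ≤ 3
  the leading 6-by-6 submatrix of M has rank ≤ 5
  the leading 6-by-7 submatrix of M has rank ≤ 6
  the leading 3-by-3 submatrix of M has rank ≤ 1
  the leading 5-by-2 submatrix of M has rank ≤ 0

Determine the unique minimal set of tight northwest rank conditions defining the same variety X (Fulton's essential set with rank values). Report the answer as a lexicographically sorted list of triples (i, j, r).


The tightest implied rank at each (i,j), from the 28 conditions:

  row 1: 0  0  0  1  1  1  1  1  1  1  1
  row 2: 0  0  1  2  2  2  2  2  2  2  2
  row 3: 0  0  1  2  2  3  3  3  3  3  3
  row 4: 0  0  1  2  2  3  3  3  3  3  4
  row 5: 0  0  1  2  3  4  4  4  4  4  5
  row 6: 1  1  2  3  4  5  5  5  5  5  6
  row 7: 1  1  2  3  4  5  5  6  6  6  7
  row 8: 1  2  3  4  5  6  6  7  7  7  8
  row 9: 1  2  3  4  5  6  7  8  8  8  9
  row 10: 1  2  3  4  5  6  7  8  9  9  10
  row 11: 1  2  3  4  5  6  7  8  9  10  11

the unique w with this rank table is (4, 3, 6, 11, 5, 1, 8, 2, 7, 9, 10).

Rothe diagram D(w) (19 cells), 6 SE-corners (essential conditions):

[(1, 3, 0), (4, 5, 2), (4, 10, 3), (5, 2, 0), (7, 2, 1), (7, 7, 5)]


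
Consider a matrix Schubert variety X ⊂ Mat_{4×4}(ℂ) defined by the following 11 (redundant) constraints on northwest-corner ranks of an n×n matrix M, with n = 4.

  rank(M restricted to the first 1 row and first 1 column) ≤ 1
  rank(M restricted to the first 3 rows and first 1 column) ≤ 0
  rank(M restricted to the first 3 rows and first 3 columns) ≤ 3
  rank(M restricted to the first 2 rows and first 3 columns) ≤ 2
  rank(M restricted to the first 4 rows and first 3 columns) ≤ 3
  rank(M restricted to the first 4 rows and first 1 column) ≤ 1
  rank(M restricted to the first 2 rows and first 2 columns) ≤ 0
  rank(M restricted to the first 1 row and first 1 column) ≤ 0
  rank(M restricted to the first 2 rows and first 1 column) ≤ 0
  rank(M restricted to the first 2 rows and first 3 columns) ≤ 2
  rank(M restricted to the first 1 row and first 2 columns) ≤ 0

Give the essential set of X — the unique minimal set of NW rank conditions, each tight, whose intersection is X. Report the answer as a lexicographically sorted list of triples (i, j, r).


Recovering R(i,j) via the rank-extension bound from the 11 conditions:

  0 | 0 | 1 | 1
  0 | 0 | 1 | 2
  0 | 1 | 2 | 3
  1 | 2 | 3 | 4

the unique w with this rank table is (3, 4, 2, 1).

Rothe diagram D(w) (5 cells), 2 SE-corners (essential conditions):

[(2, 2, 0), (3, 1, 0)]


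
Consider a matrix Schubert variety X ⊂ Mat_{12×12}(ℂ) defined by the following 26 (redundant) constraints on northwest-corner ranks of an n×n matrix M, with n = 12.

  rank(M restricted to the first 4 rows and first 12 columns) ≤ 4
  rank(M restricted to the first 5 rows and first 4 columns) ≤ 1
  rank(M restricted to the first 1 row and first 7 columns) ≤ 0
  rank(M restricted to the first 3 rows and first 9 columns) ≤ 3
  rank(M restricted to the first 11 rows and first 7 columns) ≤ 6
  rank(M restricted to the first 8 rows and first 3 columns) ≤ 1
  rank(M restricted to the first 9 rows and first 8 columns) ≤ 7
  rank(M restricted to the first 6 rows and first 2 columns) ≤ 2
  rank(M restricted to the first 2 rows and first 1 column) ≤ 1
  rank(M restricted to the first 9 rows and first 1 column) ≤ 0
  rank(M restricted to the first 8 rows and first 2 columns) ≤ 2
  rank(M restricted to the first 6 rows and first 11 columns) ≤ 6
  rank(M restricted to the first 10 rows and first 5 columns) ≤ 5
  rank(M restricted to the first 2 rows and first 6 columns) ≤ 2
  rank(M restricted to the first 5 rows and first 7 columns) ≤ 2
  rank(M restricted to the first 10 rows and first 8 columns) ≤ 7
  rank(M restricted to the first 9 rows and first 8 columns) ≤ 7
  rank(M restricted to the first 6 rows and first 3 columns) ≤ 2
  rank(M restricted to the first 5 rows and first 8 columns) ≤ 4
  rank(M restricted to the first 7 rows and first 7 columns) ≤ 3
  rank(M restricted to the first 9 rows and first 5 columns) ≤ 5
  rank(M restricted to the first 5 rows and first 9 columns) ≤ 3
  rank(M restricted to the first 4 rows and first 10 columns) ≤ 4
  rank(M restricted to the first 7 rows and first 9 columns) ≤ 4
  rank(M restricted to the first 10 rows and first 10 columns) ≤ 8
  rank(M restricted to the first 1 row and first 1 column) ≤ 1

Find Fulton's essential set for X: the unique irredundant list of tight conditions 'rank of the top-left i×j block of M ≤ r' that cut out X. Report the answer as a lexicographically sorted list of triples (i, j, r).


Reconstructing r_w from the 26 given conditions:

  i=1: 0 | 0 | 0 | 0 | 0 | 0 | 0 | 1 | 1 | 1 | 1 | 1
  i=2: 0 | 1 | 1 | 1 | 1 | 1 | 1 | 2 | 2 | 2 | 2 | 2
  i=3: 0 | 1 | 1 | 1 | 2 | 2 | 2 | 3 | 3 | 3 | 3 | 3
  i=4: 0 | 1 | 1 | 1 | 2 | 2 | 2 | 3 | 3 | 4 | 4 | 4
  i=5: 0 | 1 | 1 | 1 | 2 | 2 | 2 | 3 | 3 | 4 | 5 | 5
  i=6: 0 | 1 | 1 | 2 | 3 | 3 | 3 | 4 | 4 | 5 | 6 | 6
  i=7: 0 | 1 | 1 | 2 | 3 | 3 | 3 | 4 | 4 | 5 | 6 | 7
  i=8: 0 | 1 | 1 | 2 | 3 | 4 | 4 | 5 | 5 | 6 | 7 | 8
  i=9: 0 | 1 | 2 | 3 | 4 | 5 | 5 | 6 | 6 | 7 | 8 | 9
  i=10: 1 | 2 | 3 | 4 | 5 | 6 | 6 | 7 | 7 | 8 | 9 | 10
  i=11: 1 | 2 | 3 | 4 | 5 | 6 | 6 | 7 | 8 | 9 | 10 | 11
  i=12: 1 | 2 | 3 | 4 | 5 | 6 | 7 | 8 | 9 | 10 | 11 | 12

hence w(1..12) = (8, 2, 5, 10, 11, 4, 12, 6, 3, 1, 9, 7).

ℓ(w)=34; the 9 essential cells (i,j,r):

[(1, 7, 0), (5, 4, 1), (5, 7, 2), (5, 9, 3), (7, 7, 3), (7, 9, 4), (8, 3, 1), (9, 1, 0), (11, 7, 6)]


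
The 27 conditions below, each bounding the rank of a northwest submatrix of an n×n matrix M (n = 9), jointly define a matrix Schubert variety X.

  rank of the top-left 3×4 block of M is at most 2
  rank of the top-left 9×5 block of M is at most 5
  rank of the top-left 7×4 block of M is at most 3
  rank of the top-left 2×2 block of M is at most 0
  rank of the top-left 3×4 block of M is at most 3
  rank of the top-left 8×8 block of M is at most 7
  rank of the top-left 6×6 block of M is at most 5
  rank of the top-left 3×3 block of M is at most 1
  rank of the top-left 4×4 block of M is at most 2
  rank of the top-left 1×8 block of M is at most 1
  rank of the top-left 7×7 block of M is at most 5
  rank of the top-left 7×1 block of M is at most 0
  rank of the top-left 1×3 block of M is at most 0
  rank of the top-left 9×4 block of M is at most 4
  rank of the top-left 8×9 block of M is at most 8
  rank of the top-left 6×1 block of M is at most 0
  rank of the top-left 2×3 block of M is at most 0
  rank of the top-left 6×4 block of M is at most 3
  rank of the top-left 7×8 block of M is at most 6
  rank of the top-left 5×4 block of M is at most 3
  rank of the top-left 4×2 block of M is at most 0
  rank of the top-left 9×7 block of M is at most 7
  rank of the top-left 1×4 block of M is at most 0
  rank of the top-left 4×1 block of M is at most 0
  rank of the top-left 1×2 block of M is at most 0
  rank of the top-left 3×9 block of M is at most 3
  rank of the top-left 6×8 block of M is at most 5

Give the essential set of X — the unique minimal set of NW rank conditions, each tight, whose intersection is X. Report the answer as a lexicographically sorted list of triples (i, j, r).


Reconstructing r_w from the 27 given conditions:

  row 1: 0 | 0 | 0 | 0 | 1 | 1 | 1 | 1 | 1
  row 2: 0 | 0 | 0 | 1 | 2 | 2 | 2 | 2 | 2
  row 3: 0 | 0 | 1 | 2 | 3 | 3 | 3 | 3 | 3
  row 4: 0 | 0 | 1 | 2 | 3 | 4 | 4 | 4 | 4
  row 5: 0 | 1 | 2 | 3 | 4 | 5 | 5 | 5 | 5
  row 6: 0 | 1 | 2 | 3 | 4 | 5 | 5 | 5 | 6
  row 7: 0 | 1 | 2 | 3 | 4 | 5 | 5 | 6 | 7
  row 8: 1 | 2 | 3 | 4 | 5 | 6 | 6 | 7 | 8
  row 9: 1 | 2 | 3 | 4 | 5 | 6 | 7 | 8 | 9

the unique w with this rank table is (5, 4, 3, 6, 2, 9, 8, 1, 7).

6 SE-corners of the 17-cell Rothe diagram give Ess(w):

[(1, 4, 0), (2, 3, 0), (4, 2, 0), (6, 8, 5), (7, 1, 0), (7, 7, 5)]


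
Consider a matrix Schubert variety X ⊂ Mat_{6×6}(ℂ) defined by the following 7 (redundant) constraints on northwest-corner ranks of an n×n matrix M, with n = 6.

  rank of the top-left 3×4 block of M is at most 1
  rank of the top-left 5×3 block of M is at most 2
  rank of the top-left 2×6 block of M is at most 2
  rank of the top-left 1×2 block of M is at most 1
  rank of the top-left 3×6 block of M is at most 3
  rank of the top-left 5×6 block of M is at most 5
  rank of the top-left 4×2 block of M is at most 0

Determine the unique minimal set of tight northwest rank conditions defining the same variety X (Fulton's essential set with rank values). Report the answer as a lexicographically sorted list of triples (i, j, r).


Recovering R(i,j) via the rank-extension bound from the 7 conditions:

  row 1: 0 0 1 1 1 1
  row 2: 0 0 1 1 2 2
  row 3: 0 0 1 1 2 3
  row 4: 0 0 1 2 3 4
  row 5: 1 1 2 3 4 5
  row 6: 1 2 3 4 5 6

the unique w with this rank table is (3, 5, 6, 4, 1, 2).

|D(w)|=10, |Ess(w)|=2:

[(3, 4, 1), (4, 2, 0)]


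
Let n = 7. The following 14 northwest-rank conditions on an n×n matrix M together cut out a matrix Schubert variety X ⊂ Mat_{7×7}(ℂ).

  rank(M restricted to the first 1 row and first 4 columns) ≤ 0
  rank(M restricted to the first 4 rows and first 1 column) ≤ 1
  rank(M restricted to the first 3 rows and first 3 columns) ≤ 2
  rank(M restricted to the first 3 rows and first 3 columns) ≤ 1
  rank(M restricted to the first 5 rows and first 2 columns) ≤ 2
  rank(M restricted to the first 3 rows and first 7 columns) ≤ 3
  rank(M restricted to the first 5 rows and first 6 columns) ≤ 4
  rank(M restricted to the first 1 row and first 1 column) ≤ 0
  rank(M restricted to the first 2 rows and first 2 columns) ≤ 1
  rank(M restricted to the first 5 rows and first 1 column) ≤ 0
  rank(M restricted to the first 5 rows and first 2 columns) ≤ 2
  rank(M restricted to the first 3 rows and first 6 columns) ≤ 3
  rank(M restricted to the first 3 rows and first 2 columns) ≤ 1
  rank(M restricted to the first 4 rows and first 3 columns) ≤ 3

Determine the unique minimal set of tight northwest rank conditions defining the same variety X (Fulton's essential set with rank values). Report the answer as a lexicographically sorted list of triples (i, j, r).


Rank table r_w(7×7) implied by the 14 constraints:

  i=1: 0 | 0 | 0 | 0 | 1 | 1 | 1
  i=2: 0 | 1 | 1 | 1 | 2 | 2 | 2
  i=3: 0 | 1 | 1 | 2 | 3 | 3 | 3
  i=4: 0 | 1 | 2 | 3 | 4 | 4 | 4
  i=5: 0 | 1 | 2 | 3 | 4 | 4 | 5
  i=6: 1 | 2 | 3 | 4 | 5 | 5 | 6
  i=7: 1 | 2 | 3 | 4 | 5 | 6 | 7

reading off 1-entries of Δ²R: w = (5, 2, 4, 3, 7, 1, 6).

|D(w)|=10, |Ess(w)|=4:

[(1, 4, 0), (3, 3, 1), (5, 1, 0), (5, 6, 4)]


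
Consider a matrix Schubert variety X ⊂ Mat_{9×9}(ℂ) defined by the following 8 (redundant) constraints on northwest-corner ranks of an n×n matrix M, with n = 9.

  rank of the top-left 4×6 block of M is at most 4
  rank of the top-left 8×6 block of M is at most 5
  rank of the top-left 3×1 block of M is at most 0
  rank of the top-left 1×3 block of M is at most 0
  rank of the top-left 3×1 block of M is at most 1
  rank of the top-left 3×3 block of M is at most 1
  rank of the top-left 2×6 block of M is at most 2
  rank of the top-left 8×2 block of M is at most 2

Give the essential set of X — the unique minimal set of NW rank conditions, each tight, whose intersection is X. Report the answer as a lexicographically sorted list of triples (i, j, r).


Reconstructing r_w from the 8 given conditions:

  i=1: 0, 0, 0, 1, 1, 1, 1, 1, 1
  i=2: 0, 1, 1, 2, 2, 2, 2, 2, 2
  i=3: 0, 1, 1, 2, 3, 3, 3, 3, 3
  i=4: 1, 2, 2, 3, 4, 4, 4, 4, 4
  i=5: 1, 2, 3, 4, 5, 5, 5, 5, 5
  i=6: 1, 2, 3, 4, 5, 5, 6, 6, 6
  i=7: 1, 2, 3, 4, 5, 5, 6, 7, 7
  i=8: 1, 2, 3, 4, 5, 5, 6, 7, 8
  i=9: 1, 2, 3, 4, 5, 6, 7, 8, 9

hence w(1..9) = (4, 2, 5, 1, 3, 7, 8, 9, 6).

4 SE-corners of the 9-cell Rothe diagram give Ess(w):

[(1, 3, 0), (3, 1, 0), (3, 3, 1), (8, 6, 5)]


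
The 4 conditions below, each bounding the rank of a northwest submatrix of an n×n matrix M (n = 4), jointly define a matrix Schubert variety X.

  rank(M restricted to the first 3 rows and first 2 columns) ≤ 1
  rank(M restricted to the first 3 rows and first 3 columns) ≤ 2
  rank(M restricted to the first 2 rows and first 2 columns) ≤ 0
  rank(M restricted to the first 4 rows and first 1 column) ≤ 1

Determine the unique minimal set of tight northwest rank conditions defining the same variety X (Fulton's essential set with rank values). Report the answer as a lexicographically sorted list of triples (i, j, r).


Rank table r_w(4×4) implied by the 4 constraints:

  0 0 1 1
  0 0 1 2
  1 1 2 3
  1 2 3 4

reading off 1-entries of Δ²R: w = (3, 4, 1, 2).

Rothe diagram D(w) (4 cells), 1 SE-corner (essential condition):

[(2, 2, 0)]


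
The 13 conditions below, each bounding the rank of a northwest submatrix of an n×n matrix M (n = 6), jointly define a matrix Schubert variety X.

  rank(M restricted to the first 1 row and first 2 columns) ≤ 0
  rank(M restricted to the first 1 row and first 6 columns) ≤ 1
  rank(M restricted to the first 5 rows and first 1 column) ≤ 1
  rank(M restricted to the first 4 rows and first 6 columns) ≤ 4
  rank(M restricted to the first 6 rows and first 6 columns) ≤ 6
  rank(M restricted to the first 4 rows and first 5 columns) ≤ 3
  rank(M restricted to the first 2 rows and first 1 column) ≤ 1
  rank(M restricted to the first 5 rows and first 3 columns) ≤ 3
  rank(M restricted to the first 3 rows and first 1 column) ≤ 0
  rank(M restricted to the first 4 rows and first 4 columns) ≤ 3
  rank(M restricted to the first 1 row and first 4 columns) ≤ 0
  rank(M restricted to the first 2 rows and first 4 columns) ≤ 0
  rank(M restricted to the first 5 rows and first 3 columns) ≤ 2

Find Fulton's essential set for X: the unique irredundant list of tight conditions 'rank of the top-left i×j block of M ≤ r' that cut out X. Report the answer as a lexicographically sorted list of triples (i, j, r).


The tightest implied rank at each (i,j), from the 13 conditions:

  0 0 0 0 1 1
  0 0 0 0 1 2
  0 1 1 1 2 3
  1 2 2 2 3 4
  1 2 2 3 4 5
  1 2 3 4 5 6

the unique w with this rank table is (5, 6, 2, 1, 4, 3).

Fulton essential set (3 of the 10 Rothe cells):

[(2, 4, 0), (3, 1, 0), (5, 3, 2)]


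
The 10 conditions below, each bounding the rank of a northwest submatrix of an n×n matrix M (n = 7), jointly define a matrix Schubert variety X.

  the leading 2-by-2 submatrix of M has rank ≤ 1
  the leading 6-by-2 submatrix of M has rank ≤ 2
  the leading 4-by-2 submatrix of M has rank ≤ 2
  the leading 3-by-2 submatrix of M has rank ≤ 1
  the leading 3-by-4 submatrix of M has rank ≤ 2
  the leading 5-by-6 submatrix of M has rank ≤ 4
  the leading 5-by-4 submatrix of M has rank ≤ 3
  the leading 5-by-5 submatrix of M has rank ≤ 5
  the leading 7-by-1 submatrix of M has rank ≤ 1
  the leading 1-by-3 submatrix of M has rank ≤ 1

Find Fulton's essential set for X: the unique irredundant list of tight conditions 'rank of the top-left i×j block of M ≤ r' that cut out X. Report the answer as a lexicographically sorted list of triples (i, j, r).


The tightest implied rank at each (i,j), from the 10 conditions:

  1, 1, 1, 1, 1, 1, 1
  1, 1, 2, 2, 2, 2, 2
  1, 1, 2, 2, 3, 3, 3
  1, 2, 3, 3, 4, 4, 4
  1, 2, 3, 3, 4, 4, 5
  1, 2, 3, 4, 5, 5, 6
  1, 2, 3, 4, 5, 6, 7

giving w = (1, 3, 5, 2, 7, 4, 6) via Δ²R.

|D(w)|=5, |Ess(w)|=4:

[(3, 2, 1), (3, 4, 2), (5, 4, 3), (5, 6, 4)]


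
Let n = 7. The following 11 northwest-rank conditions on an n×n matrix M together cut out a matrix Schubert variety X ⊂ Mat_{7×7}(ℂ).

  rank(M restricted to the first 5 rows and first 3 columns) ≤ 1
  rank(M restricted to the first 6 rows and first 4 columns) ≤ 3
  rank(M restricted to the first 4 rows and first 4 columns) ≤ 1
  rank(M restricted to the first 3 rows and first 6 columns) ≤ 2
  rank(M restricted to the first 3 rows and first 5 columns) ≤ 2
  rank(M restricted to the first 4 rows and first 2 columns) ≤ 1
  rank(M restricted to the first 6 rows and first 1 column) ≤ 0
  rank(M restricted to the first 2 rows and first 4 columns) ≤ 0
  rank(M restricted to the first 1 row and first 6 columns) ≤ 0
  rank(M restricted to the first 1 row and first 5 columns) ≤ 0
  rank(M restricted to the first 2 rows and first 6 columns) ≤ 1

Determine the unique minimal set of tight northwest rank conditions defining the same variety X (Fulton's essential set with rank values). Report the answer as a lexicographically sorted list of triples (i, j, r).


Propagating the 11 rank bounds to every northwest block:

  0  0  0  0  0  0  1
  0  0  0  0  1  1  2
  0  1  1  1  2  2  3
  0  1  1  1  2  3  4
  0  1  1  2  3  4  5
  0  1  2  3  4  5  6
  1  2  3  4  5  6  7

so w = (7, 5, 2, 6, 4, 3, 1).

D(w) has 17 cells with 5 SE-corners; essential set:

[(1, 6, 0), (2, 4, 0), (4, 4, 1), (5, 3, 1), (6, 1, 0)]


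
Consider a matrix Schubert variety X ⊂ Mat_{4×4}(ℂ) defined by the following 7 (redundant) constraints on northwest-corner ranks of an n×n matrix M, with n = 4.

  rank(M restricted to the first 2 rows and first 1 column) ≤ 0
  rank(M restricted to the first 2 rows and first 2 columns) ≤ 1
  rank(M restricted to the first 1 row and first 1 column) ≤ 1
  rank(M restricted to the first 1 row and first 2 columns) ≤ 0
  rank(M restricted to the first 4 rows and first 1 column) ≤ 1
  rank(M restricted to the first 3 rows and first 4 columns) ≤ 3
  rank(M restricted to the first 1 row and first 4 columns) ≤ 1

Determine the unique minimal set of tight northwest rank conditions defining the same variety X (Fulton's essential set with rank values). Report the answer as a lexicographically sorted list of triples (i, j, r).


Rank table r_w(4×4) implied by the 7 constraints:

  row 1: 0 | 0 | 1 | 1
  row 2: 0 | 1 | 2 | 2
  row 3: 1 | 2 | 3 | 3
  row 4: 1 | 2 | 3 | 4

giving w = (3, 2, 1, 4) via Δ²R.

ℓ(w)=3; the 2 essential cells (i,j,r):

[(1, 2, 0), (2, 1, 0)]


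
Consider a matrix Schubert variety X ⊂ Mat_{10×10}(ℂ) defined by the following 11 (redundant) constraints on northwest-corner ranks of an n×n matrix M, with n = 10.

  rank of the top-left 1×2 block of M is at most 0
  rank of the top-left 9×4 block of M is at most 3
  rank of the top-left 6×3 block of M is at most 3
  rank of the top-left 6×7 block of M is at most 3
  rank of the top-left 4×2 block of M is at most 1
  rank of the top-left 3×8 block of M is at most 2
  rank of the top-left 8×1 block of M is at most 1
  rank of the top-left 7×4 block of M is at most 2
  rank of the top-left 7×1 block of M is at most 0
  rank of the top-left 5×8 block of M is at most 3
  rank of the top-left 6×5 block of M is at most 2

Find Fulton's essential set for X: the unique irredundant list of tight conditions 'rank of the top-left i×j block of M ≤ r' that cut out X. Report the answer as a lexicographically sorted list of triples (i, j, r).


Rank table r_w(10×10) implied by the 11 constraints:

  R[1]: 0 0 1 1 1 1 1 1 1 1
  R[2]: 0 1 2 2 2 2 2 2 2 2
  R[3]: 0 1 2 2 2 2 2 2 3 3
  R[4]: 0 1 2 2 2 3 3 3 4 4
  R[5]: 0 1 2 2 2 3 3 3 4 5
  R[6]: 0 1 2 2 2 3 3 4 5 6
  R[7]: 0 1 2 2 3 4 4 5 6 7
  R[8]: 1 2 3 3 4 5 5 6 7 8
  R[9]: 1 2 3 3 4 5 6 7 8 9
  R[10]: 1 2 3 4 5 6 7 8 9 10

so w = (3, 2, 9, 6, 10, 8, 5, 1, 7, 4).

Fulton essential set (8 of the 24 Rothe cells):

[(1, 2, 0), (3, 8, 2), (5, 8, 3), (6, 5, 2), (6, 7, 3), (7, 1, 0), (7, 4, 2), (9, 4, 3)]


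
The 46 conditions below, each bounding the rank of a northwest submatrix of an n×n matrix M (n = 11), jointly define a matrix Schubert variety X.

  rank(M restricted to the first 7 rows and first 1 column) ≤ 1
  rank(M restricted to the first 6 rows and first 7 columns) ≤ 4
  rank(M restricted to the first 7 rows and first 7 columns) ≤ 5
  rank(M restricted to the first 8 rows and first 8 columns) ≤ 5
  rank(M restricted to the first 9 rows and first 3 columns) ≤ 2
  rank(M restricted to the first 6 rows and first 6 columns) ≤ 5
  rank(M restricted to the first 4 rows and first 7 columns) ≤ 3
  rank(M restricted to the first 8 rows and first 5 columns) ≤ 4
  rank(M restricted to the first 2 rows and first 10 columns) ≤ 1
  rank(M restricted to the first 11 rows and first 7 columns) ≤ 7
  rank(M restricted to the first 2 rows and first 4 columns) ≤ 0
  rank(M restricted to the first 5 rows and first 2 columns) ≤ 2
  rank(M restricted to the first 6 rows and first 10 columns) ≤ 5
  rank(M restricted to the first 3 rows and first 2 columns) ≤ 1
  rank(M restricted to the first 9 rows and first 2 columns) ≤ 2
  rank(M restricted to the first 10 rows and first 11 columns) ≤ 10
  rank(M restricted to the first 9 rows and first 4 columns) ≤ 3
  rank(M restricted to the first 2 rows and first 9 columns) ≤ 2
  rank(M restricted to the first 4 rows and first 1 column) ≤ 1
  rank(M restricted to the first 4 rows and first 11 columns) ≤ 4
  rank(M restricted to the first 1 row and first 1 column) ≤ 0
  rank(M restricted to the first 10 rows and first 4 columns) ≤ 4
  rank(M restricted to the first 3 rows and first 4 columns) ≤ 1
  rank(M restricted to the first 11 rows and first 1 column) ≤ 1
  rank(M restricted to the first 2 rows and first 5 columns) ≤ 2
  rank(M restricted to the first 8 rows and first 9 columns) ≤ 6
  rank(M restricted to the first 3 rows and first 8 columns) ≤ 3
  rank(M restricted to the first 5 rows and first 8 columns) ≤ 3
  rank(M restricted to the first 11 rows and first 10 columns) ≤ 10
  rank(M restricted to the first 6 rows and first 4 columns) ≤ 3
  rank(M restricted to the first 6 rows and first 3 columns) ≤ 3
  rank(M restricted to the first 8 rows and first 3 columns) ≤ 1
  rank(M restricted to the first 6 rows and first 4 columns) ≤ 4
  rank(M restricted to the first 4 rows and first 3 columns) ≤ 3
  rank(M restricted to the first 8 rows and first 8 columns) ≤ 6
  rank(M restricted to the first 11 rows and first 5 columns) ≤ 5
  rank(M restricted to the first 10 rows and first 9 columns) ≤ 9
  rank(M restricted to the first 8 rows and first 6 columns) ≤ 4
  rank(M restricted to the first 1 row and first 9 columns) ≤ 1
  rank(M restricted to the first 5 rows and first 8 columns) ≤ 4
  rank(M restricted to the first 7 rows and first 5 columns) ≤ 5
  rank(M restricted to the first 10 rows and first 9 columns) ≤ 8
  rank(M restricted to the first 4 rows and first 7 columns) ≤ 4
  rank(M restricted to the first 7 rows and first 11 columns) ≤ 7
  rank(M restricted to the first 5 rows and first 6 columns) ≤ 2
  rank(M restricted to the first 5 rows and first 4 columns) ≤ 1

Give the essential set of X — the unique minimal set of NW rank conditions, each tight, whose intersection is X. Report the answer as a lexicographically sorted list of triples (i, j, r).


Recovering R(i,j) via the rank-extension bound from the 46 conditions:

  0 0 0 0 1 1 1 1 1 1 1
  0 0 0 0 1 1 1 1 1 1 2
  1 1 1 1 2 2 2 2 2 2 3
  1 1 1 1 2 2 3 3 3 3 4
  1 1 1 1 2 2 3 3 4 4 5
  1 1 1 2 3 3 4 4 5 5 6
  1 1 1 2 3 4 5 5 6 6 7
  1 1 1 2 3 4 5 5 6 7 8
  1 2 2 3 4 5 6 6 7 8 9
  1 2 3 4 5 6 7 7 8 9 10
  1 2 3 4 5 6 7 8 9 10 11

reading off 1-entries of Δ²R: w = (5, 11, 1, 7, 9, 4, 6, 10, 2, 3, 8).

Rothe diagram D(w) (29 cells), 7 SE-corners (essential conditions):

[(2, 4, 0), (2, 10, 1), (5, 4, 1), (5, 6, 2), (5, 8, 3), (8, 3, 1), (8, 8, 5)]


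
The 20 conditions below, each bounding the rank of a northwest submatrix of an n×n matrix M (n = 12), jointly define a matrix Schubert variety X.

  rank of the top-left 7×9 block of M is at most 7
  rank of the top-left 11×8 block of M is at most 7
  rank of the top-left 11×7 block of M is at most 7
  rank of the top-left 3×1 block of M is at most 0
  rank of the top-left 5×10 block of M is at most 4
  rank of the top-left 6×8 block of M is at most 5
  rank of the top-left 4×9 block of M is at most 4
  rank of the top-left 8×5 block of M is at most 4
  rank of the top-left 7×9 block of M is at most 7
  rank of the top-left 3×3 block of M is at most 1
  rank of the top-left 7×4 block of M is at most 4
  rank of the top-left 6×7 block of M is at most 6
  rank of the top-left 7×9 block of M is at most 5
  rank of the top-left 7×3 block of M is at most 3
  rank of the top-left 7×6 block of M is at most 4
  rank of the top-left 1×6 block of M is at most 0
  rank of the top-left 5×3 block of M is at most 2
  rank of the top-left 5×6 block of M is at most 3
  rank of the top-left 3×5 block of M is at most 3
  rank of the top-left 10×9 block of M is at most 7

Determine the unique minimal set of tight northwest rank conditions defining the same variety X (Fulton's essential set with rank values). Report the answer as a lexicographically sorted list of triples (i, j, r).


Recovering R(i,j) via the rank-extension bound from the 20 conditions:

  R[1]: 0  0  0  0  0  0  1  1  1  1  1  1
  R[2]: 0  1  1  1  1  1  2  2  2  2  2  2
  R[3]: 0  1  1  2  2  2  3  3  3  3  3  3
  R[4]: 1  2  2  3  3  3  4  4  4  4  4  4
  R[5]: 1  2  2  3  3  3  4  4  4  4  5  5
  R[6]: 1  2  3  4  4  4  5  5  5  5  6  6
  R[7]: 1  2  3  4  4  4  5  5  5  6  7  7
  R[8]: 1  2  3  4  4  5  6  6  6  7  8  8
  R[9]: 1  2  3  4  5  6  7  7  7  8  9  9
  R[10]: 1  2  3  4  5  6  7  7  7  8  9  10
  R[11]: 1  2  3  4  5  6  7  7  8  9  10  11
  R[12]: 1  2  3  4  5  6  7  8  9  10  11  12

reading off 1-entries of Δ²R: w = (7, 2, 4, 1, 11, 3, 10, 6, 5, 12, 9, 8).

Fulton essential set (11 of the 23 Rothe cells):

[(1, 6, 0), (3, 1, 0), (3, 3, 1), (5, 3, 2), (5, 6, 3), (5, 10, 4), (7, 6, 4), (7, 9, 5), (8, 5, 4), (10, 9, 7), (11, 8, 7)]


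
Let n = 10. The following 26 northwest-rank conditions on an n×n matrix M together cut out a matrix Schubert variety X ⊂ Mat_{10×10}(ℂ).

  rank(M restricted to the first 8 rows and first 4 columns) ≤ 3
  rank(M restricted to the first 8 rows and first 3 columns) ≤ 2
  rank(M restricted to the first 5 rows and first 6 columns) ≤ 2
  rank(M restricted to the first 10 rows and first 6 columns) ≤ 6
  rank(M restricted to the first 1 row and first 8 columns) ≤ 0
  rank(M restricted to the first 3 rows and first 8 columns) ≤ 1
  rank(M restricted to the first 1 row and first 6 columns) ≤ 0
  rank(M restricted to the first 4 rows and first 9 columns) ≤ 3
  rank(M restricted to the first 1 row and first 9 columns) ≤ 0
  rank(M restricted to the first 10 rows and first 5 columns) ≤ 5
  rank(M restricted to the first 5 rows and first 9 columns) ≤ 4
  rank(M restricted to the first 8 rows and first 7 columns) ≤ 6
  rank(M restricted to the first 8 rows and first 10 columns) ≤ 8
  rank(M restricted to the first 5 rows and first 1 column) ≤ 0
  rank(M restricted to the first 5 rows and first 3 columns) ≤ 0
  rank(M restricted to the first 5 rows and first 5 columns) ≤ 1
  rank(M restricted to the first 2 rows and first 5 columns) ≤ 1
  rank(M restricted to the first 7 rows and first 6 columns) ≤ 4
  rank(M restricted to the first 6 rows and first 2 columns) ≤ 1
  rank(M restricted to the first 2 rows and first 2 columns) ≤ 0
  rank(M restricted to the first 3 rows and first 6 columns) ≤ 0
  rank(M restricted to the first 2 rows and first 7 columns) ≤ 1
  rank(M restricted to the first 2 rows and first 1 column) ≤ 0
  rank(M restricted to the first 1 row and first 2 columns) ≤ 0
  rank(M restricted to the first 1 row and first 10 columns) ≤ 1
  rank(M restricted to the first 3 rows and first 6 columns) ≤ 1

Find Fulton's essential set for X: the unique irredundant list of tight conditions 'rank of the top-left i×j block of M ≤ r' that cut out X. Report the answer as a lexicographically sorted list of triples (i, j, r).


Rank table r_w(10×10) implied by the 26 constraints:

  i=1: 0 | 0 | 0 | 0 | 0 | 0 | 0 | 0 | 0 | 1
  i=2: 0 | 0 | 0 | 0 | 0 | 0 | 1 | 1 | 1 | 2
  i=3: 0 | 0 | 0 | 0 | 0 | 0 | 1 | 1 | 2 | 3
  i=4: 0 | 0 | 0 | 1 | 1 | 1 | 2 | 2 | 3 | 4
  i=5: 0 | 0 | 0 | 1 | 1 | 2 | 3 | 3 | 4 | 5
  i=6: 1 | 1 | 1 | 2 | 2 | 3 | 4 | 4 | 5 | 6
  i=7: 1 | 2 | 2 | 3 | 3 | 4 | 5 | 5 | 6 | 7
  i=8: 1 | 2 | 2 | 3 | 4 | 5 | 6 | 6 | 7 | 8
  i=9: 1 | 2 | 3 | 4 | 5 | 6 | 7 | 7 | 8 | 9
  i=10: 1 | 2 | 3 | 4 | 5 | 6 | 7 | 8 | 9 | 10

second differences of R give the permutation w = (10, 7, 9, 4, 6, 1, 2, 5, 3, 8).

Rothe diagram D(w) (30 cells), 6 SE-corners (essential conditions):

[(1, 9, 0), (3, 6, 0), (3, 8, 1), (5, 3, 0), (5, 5, 1), (8, 3, 2)]


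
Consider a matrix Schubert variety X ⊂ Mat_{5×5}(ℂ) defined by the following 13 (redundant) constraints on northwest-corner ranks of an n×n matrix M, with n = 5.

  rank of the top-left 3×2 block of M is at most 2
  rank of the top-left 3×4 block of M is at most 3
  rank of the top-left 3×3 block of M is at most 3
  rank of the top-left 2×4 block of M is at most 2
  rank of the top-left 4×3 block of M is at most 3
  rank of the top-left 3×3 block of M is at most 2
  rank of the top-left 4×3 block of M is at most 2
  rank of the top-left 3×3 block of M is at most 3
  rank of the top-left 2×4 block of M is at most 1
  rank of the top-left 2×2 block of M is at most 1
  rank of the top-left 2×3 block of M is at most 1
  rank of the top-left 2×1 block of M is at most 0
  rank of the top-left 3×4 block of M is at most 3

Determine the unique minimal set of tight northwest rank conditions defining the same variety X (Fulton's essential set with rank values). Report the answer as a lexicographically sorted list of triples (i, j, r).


Propagating the 13 rank bounds to every northwest block:

  0 1 1 1 1
  0 1 1 1 2
  1 2 2 2 3
  1 2 2 3 4
  1 2 3 4 5

reading off 1-entries of Δ²R: w = (2, 5, 1, 4, 3).

|D(w)|=5, |Ess(w)|=3:

[(2, 1, 0), (2, 4, 1), (4, 3, 2)]


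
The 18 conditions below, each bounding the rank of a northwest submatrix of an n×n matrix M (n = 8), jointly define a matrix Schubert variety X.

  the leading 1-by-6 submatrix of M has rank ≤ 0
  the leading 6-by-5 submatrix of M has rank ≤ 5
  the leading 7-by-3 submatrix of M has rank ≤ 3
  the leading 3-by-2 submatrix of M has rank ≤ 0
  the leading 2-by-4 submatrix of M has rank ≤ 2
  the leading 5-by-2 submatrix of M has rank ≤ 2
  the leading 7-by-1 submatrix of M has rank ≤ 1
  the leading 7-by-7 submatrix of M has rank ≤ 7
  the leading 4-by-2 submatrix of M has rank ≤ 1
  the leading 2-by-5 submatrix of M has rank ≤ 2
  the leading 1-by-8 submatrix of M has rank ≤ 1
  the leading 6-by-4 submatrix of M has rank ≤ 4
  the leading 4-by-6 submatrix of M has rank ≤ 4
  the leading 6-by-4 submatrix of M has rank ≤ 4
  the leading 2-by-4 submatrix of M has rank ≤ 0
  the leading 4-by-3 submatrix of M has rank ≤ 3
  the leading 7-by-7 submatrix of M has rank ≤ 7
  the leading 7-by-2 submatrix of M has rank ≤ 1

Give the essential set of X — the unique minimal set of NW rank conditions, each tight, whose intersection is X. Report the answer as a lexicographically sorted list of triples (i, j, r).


Propagating the 18 rank bounds to every northwest block:

  i=1: 0, 0, 0, 0, 0, 0, 1, 1
  i=2: 0, 0, 0, 0, 1, 1, 2, 2
  i=3: 0, 0, 1, 1, 2, 2, 3, 3
  i=4: 1, 1, 2, 2, 3, 3, 4, 4
  i=5: 1, 1, 2, 3, 4, 4, 5, 5
  i=6: 1, 1, 2, 3, 4, 5, 6, 6
  i=7: 1, 1, 2, 3, 4, 5, 6, 7
  i=8: 1, 2, 3, 4, 5, 6, 7, 8

reading off 1-entries of Δ²R: w = (7, 5, 3, 1, 4, 6, 8, 2).

Fulton essential set (4 of the 15 Rothe cells):

[(1, 6, 0), (2, 4, 0), (3, 2, 0), (7, 2, 1)]


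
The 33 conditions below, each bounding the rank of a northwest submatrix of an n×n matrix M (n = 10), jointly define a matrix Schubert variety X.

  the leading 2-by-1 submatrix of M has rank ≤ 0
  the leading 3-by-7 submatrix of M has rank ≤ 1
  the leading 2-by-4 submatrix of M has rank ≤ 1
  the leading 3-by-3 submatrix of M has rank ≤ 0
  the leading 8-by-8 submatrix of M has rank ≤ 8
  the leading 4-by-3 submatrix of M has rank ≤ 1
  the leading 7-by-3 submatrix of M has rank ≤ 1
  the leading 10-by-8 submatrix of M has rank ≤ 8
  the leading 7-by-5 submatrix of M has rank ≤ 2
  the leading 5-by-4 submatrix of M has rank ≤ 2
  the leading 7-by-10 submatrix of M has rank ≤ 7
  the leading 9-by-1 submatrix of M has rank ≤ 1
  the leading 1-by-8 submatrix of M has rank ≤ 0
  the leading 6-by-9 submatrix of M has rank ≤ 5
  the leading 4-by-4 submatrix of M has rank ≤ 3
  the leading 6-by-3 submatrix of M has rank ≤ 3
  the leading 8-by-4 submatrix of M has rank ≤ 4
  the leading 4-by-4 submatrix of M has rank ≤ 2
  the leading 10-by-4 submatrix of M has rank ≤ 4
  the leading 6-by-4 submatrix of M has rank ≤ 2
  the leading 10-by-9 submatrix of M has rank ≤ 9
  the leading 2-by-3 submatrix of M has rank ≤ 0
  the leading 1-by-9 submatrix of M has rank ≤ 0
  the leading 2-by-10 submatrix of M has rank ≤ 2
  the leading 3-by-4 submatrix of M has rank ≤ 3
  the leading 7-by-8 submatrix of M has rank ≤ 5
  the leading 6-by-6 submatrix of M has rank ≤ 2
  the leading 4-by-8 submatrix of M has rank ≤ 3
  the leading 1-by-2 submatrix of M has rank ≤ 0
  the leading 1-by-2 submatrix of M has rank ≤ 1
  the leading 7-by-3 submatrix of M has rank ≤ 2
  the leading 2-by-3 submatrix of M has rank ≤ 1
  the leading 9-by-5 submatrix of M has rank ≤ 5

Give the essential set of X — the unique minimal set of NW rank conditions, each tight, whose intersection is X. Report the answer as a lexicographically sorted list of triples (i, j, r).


Recovering R(i,j) via the rank-extension bound from the 33 conditions:

  0, 0, 0, 0, 0, 0, 0, 0, 0, 1
  0, 0, 0, 1, 1, 1, 1, 1, 1, 2
  0, 0, 0, 1, 1, 1, 1, 2, 2, 3
  1, 1, 1, 2, 2, 2, 2, 3, 3, 4
  1, 1, 1, 2, 2, 2, 3, 4, 4, 5
  1, 1, 1, 2, 2, 2, 3, 4, 5, 6
  1, 1, 1, 2, 2, 3, 4, 5, 6, 7
  1, 2, 2, 3, 3, 4, 5, 6, 7, 8
  1, 2, 3, 4, 4, 5, 6, 7, 8, 9
  1, 2, 3, 4, 5, 6, 7, 8, 9, 10

the unique w with this rank table is (10, 4, 8, 1, 7, 9, 6, 2, 3, 5).

|D(w)|=29, |Ess(w)|=6:

[(1, 9, 0), (3, 3, 0), (3, 7, 1), (6, 6, 2), (7, 3, 1), (7, 5, 2)]
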